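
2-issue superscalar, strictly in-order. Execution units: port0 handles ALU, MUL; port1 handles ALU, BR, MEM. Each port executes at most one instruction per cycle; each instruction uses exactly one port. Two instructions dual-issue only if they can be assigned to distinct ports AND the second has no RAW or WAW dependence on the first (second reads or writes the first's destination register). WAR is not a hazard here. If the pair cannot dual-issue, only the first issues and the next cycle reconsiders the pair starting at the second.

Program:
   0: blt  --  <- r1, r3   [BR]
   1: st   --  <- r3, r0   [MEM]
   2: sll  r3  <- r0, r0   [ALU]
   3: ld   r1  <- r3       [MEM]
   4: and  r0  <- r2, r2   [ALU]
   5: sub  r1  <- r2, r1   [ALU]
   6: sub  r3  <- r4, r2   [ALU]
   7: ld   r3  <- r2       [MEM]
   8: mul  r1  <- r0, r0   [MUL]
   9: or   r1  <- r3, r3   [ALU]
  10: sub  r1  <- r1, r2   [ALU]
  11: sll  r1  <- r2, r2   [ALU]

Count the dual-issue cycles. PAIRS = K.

PAIRS = 4

#0 head=0: blt.BR i0 no-port BR/MEM
#1 head=1: st.MEM;sll.ALU i1,i2 pair
#2 head=3: ld.MEM;and.ALU i3,i4 pair
#3 head=5: sub.ALU;sub.ALU i5,i6 pair
#4 head=7: ld.MEM;mul.MUL i7,i8 pair
#5 head=9: or.ALU i9 RAW+WAW r1
#6 head=10: sub.ALU i10 WAW r1
#7 head=11: sll.ALU i11 tail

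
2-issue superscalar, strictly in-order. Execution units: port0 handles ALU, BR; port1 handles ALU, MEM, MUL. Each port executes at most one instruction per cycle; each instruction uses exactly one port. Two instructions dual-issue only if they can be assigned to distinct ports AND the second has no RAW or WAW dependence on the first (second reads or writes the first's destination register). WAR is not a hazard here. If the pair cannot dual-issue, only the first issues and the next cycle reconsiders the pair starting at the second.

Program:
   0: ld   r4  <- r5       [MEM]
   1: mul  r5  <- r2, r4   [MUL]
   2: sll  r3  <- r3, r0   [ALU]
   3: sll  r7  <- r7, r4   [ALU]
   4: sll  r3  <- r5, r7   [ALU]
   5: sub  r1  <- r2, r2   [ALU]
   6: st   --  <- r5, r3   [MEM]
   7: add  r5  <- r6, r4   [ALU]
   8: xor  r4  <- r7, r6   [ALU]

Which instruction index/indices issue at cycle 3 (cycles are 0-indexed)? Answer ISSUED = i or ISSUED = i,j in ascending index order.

  cy0 -> i0 (ld) no-port MEM/MUL
  cy1 -> i1+i2 (mul/sll) dual
  cy2 -> i3 (sll) RAW r7
  cy3 -> i4+i5 (sll/sub) dual
  cy4 -> i6+i7 (st/add) dual
  cy5 -> i8 (xor) tail

ISSUED = 4,5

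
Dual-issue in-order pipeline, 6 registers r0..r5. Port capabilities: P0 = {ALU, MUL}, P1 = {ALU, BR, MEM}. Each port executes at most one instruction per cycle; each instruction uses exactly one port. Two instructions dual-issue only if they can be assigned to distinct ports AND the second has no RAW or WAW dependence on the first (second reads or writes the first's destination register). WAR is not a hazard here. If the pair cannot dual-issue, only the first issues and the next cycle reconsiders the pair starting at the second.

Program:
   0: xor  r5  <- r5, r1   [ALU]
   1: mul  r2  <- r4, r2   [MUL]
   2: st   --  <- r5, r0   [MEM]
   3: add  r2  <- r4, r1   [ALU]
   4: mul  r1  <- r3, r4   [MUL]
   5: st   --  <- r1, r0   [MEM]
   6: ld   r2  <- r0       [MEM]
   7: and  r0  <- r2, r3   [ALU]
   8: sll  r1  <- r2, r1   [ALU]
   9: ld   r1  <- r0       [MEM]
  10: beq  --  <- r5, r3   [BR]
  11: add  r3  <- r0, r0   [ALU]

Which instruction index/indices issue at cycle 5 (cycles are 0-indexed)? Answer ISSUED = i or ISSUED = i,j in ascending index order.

ISSUED = 7,8

c0: i0&i1 xor.ALU/mul.MUL  pair
c1: i2&i3 st.MEM/add.ALU  pair
c2: i4 mul.MUL  RAW r1
c3: i5 st.MEM  no-port MEM/MEM
c4: i6 ld.MEM  RAW r2
c5: i7&i8 and.ALU/sll.ALU  pair
c6: i9 ld.MEM  no-port MEM/BR
c7: i10&i11 beq.BR/add.ALU  pair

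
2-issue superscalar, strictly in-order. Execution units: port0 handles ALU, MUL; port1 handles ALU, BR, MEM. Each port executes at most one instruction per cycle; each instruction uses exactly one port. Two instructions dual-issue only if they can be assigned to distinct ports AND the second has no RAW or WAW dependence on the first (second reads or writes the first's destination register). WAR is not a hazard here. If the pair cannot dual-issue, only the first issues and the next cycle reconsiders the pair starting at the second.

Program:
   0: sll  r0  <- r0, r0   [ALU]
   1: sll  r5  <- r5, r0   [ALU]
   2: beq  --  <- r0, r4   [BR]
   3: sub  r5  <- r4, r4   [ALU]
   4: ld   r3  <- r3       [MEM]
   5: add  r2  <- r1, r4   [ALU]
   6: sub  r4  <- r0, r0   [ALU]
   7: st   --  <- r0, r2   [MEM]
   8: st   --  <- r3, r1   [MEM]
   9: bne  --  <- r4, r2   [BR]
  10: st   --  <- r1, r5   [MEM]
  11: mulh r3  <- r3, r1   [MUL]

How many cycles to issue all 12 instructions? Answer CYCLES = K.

CYCLES = 8

#0 head=0: sll i0 RAW r0
#1 head=1: sll;beq i1,i2 2-wide
#2 head=3: sub;ld i3,i4 2-wide
#3 head=5: add;sub i5,i6 2-wide
#4 head=7: st i7 no-port MEM/MEM
#5 head=8: st i8 no-port MEM/BR
#6 head=9: bne i9 no-port BR/MEM
#7 head=10: st;mulh i10,i11 2-wide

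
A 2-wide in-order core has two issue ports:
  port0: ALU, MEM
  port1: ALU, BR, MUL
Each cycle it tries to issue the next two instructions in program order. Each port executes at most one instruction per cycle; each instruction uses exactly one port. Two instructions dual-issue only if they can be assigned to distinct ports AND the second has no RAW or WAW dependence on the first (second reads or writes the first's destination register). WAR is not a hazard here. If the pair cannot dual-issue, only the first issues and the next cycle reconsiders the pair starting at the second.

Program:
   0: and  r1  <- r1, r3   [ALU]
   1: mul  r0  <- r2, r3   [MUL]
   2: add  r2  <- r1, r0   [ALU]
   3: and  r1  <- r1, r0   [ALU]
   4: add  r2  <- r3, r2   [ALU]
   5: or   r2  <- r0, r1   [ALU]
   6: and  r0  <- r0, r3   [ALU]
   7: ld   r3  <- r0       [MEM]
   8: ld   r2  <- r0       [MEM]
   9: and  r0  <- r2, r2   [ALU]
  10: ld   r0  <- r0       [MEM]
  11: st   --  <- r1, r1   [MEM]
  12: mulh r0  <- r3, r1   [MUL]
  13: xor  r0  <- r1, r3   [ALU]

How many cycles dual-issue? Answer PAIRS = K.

PAIRS = 4

c0: i0,i1 and.ALU/mul.MUL  2-wide
c1: i2,i3 add.ALU/and.ALU  2-wide
c2: i4 add.ALU  WAW r2
c3: i5,i6 or.ALU/and.ALU  2-wide
c4: i7 ld.MEM  no-port MEM/MEM
c5: i8 ld.MEM  RAW r2
c6: i9 and.ALU  RAW+WAW r0
c7: i10 ld.MEM  no-port MEM/MEM
c8: i11,i12 st.MEM/mulh.MUL  2-wide
c9: i13 xor.ALU  tail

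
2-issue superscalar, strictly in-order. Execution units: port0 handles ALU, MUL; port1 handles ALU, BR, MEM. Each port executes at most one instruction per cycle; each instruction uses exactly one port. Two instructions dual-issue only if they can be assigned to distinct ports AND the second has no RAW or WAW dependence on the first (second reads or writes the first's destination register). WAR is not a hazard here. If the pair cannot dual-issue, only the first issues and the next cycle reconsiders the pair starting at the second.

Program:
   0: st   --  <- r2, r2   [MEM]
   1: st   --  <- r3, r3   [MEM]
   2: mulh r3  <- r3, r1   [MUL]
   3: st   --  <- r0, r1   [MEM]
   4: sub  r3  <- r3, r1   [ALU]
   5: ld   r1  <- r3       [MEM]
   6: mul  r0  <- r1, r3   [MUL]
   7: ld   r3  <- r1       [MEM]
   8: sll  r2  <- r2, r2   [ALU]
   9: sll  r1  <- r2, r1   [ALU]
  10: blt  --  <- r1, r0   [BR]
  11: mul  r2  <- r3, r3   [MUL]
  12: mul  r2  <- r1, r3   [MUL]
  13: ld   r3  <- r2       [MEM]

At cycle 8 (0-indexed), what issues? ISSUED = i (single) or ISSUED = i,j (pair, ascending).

ISSUED = 12

t=0 i0:st.MEM ; no-port MEM/MEM
t=1 i1+i2:st.MEM+mulh.MUL ; 2-wide
t=2 i3+i4:st.MEM+sub.ALU ; 2-wide
t=3 i5:ld.MEM ; RAW r1
t=4 i6+i7:mul.MUL+ld.MEM ; 2-wide
t=5 i8:sll.ALU ; RAW r2
t=6 i9:sll.ALU ; RAW r1
t=7 i10+i11:blt.BR+mul.MUL ; 2-wide
t=8 i12:mul.MUL ; RAW r2
t=9 i13:ld.MEM ; tail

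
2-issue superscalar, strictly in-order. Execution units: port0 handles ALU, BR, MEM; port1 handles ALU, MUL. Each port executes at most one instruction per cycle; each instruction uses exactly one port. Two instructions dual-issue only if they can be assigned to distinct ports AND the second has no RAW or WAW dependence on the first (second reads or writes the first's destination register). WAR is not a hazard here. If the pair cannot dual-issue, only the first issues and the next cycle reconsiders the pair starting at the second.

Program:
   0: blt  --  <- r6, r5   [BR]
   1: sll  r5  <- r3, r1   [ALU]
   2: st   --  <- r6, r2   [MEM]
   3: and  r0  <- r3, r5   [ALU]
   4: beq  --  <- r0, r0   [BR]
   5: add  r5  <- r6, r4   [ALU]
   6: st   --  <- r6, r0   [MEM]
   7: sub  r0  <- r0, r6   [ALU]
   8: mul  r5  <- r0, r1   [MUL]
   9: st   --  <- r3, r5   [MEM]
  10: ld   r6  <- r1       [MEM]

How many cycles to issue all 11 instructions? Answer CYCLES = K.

CYCLES = 7

c0: i0/i1 blt/sll  2-wide
c1: i2/i3 st/and  2-wide
c2: i4/i5 beq/add  2-wide
c3: i6/i7 st/sub  2-wide
c4: i8 mul  RAW r5
c5: i9 st  no-port MEM/MEM
c6: i10 ld  tail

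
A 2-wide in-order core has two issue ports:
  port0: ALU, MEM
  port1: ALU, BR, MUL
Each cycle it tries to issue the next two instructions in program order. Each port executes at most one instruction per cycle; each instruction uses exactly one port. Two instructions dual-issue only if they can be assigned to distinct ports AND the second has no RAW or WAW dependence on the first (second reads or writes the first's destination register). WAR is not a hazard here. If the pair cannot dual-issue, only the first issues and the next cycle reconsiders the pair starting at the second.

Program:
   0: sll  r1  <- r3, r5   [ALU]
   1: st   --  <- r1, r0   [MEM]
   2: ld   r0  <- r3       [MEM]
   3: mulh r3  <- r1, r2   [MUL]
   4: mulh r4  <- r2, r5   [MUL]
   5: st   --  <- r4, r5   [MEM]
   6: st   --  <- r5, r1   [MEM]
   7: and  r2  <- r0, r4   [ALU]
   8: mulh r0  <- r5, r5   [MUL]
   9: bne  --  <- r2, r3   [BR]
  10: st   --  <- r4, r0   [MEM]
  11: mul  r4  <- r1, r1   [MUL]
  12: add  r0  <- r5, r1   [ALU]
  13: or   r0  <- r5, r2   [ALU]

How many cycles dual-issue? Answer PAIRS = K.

0. sll.ALU @i0  | RAW r1
1. st.MEM @i1  | no-port MEM/MEM
2. ld.MEM;mulh.MUL @i2+i3  | 2-wide
3. mulh.MUL @i4  | RAW r4
4. st.MEM @i5  | no-port MEM/MEM
5. st.MEM;and.ALU @i6+i7  | 2-wide
6. mulh.MUL @i8  | no-port MUL/BR
7. bne.BR;st.MEM @i9+i10  | 2-wide
8. mul.MUL;add.ALU @i11+i12  | 2-wide
9. or.ALU @i13  | tail

PAIRS = 4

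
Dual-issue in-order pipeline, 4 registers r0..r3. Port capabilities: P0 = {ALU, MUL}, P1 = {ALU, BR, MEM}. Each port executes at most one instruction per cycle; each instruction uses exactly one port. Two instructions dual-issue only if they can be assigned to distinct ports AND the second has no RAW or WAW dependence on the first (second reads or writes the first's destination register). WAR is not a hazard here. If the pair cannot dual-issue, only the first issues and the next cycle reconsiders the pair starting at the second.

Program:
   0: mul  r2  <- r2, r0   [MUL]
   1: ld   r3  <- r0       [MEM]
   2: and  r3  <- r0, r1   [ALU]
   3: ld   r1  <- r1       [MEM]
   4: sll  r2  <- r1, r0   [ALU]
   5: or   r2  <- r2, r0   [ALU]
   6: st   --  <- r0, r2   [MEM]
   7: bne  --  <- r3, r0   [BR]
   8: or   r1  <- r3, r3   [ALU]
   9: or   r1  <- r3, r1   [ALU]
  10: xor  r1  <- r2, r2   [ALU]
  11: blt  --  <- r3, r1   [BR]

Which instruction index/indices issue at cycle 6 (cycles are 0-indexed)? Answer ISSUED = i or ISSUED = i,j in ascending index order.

#0 head=0: mul.MUL ld.MEM i0+i1 2-wide
#1 head=2: and.ALU ld.MEM i2+i3 2-wide
#2 head=4: sll.ALU i4 RAW+WAW r2
#3 head=5: or.ALU i5 RAW r2
#4 head=6: st.MEM i6 no-port MEM/BR
#5 head=7: bne.BR or.ALU i7+i8 2-wide
#6 head=9: or.ALU i9 WAW r1
#7 head=10: xor.ALU i10 RAW r1
#8 head=11: blt.BR i11 tail

ISSUED = 9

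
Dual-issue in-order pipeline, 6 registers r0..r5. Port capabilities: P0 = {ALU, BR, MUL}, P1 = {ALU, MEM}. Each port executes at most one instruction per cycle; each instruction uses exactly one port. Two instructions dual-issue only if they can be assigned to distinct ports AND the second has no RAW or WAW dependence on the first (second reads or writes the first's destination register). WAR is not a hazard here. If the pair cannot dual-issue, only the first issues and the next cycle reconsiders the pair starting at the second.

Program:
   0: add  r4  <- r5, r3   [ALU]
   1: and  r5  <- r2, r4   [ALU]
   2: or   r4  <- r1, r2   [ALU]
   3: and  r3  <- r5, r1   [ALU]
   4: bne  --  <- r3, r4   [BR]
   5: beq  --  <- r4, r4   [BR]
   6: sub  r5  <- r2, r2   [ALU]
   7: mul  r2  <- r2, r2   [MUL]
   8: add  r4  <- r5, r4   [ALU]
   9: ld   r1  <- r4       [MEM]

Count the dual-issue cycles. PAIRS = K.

PAIRS = 3

c0: i0 add  RAW r4
c1: i1/i2 and or  pair
c2: i3 and  RAW r3
c3: i4 bne  no-port BR/BR
c4: i5/i6 beq sub  pair
c5: i7/i8 mul add  pair
c6: i9 ld  tail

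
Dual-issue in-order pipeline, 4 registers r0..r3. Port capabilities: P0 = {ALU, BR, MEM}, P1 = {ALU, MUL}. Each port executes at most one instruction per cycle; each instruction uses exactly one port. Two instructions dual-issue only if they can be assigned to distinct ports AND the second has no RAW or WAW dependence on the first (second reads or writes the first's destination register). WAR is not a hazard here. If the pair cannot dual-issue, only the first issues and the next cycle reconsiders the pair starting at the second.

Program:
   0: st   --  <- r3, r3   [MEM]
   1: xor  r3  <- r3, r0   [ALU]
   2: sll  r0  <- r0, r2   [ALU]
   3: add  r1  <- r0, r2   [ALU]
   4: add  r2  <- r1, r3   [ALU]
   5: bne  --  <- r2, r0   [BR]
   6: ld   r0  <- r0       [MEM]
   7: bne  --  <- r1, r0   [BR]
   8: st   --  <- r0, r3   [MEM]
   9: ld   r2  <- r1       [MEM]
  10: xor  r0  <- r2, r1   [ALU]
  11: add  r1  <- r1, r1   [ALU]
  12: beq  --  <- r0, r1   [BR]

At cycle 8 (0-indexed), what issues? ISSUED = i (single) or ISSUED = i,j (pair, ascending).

ISSUED = 9

[0] i0+i1  st;xor  -- dual
[1] i2  sll  -- RAW r0
[2] i3  add  -- RAW r1
[3] i4  add  -- RAW r2
[4] i5  bne  -- no-port BR/MEM
[5] i6  ld  -- no-port MEM/BR
[6] i7  bne  -- no-port BR/MEM
[7] i8  st  -- no-port MEM/MEM
[8] i9  ld  -- RAW r2
[9] i10+i11  xor;add  -- dual
[10] i12  beq  -- tail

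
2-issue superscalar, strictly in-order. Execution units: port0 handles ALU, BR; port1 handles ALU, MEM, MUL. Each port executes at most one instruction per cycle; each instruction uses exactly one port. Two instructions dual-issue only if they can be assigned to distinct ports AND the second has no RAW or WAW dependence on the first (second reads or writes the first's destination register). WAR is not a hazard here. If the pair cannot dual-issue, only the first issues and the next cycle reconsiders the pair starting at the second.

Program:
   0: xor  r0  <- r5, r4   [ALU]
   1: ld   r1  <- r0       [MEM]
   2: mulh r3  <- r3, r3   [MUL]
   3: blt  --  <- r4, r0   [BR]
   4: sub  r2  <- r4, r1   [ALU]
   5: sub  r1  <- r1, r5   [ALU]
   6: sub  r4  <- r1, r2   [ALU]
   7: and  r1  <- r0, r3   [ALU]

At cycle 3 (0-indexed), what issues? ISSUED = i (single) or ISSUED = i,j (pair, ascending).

ISSUED = 4,5

0. xor.ALU @i0  | RAW r0
1. ld.MEM @i1  | no-port MEM/MUL
2. mulh.MUL/blt.BR @i2,i3  | pair
3. sub.ALU/sub.ALU @i4,i5  | pair
4. sub.ALU/and.ALU @i6,i7  | pair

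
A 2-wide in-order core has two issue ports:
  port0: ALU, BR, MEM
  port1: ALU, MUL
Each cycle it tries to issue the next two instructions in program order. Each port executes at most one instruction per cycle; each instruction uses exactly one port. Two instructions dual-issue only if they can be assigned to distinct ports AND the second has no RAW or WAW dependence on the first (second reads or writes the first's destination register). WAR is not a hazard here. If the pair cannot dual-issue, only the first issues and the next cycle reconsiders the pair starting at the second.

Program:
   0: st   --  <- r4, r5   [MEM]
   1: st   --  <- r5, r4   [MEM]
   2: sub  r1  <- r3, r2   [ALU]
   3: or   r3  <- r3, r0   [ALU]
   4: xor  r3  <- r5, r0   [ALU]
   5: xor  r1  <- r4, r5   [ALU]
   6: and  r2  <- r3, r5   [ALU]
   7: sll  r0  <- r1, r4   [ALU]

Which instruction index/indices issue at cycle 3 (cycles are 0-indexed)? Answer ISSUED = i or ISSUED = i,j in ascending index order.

ISSUED = 4,5

t=0 i0:st.MEM ; no-port MEM/MEM
t=1 i1/i2:st.MEM sub.ALU ; 2-wide
t=2 i3:or.ALU ; WAW r3
t=3 i4/i5:xor.ALU xor.ALU ; 2-wide
t=4 i6/i7:and.ALU sll.ALU ; 2-wide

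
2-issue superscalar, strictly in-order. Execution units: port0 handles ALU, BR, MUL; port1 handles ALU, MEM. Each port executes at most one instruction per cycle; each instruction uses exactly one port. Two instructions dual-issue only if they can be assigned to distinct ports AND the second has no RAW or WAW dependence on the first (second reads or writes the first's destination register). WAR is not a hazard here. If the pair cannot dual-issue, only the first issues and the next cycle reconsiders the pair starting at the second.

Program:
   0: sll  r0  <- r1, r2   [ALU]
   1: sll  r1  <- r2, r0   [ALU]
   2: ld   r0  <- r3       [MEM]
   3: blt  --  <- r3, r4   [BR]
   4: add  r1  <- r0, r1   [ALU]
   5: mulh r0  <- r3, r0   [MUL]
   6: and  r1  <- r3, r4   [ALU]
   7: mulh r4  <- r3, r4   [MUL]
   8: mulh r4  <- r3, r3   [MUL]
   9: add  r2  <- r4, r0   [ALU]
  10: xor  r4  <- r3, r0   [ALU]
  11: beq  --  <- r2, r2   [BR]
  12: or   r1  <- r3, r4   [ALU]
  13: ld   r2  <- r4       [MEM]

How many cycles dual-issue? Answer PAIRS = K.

0. sll.ALU @i0  | RAW r0
1. sll.ALU;ld.MEM @i1,i2  | 2-wide
2. blt.BR;add.ALU @i3,i4  | 2-wide
3. mulh.MUL;and.ALU @i5,i6  | 2-wide
4. mulh.MUL @i7  | no-port MUL/MUL
5. mulh.MUL @i8  | RAW r4
6. add.ALU;xor.ALU @i9,i10  | 2-wide
7. beq.BR;or.ALU @i11,i12  | 2-wide
8. ld.MEM @i13  | tail

PAIRS = 5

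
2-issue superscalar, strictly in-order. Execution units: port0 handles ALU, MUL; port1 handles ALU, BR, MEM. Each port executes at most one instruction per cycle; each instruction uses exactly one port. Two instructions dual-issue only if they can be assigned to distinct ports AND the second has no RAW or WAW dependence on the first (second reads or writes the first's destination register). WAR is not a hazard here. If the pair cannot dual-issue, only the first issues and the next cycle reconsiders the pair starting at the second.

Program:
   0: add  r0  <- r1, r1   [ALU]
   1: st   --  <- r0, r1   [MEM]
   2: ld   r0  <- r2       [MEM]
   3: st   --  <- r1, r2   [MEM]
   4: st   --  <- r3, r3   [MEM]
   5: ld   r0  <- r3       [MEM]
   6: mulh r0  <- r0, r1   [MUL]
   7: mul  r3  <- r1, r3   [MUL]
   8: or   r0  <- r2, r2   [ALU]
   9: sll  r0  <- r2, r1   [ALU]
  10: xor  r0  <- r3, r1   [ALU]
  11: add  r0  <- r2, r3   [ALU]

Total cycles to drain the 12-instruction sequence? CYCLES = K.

t=0 i0:add.ALU ; RAW r0
t=1 i1:st.MEM ; no-port MEM/MEM
t=2 i2:ld.MEM ; no-port MEM/MEM
t=3 i3:st.MEM ; no-port MEM/MEM
t=4 i4:st.MEM ; no-port MEM/MEM
t=5 i5:ld.MEM ; RAW+WAW r0
t=6 i6:mulh.MUL ; no-port MUL/MUL
t=7 i7/i8:mul.MUL;or.ALU ; dual
t=8 i9:sll.ALU ; WAW r0
t=9 i10:xor.ALU ; WAW r0
t=10 i11:add.ALU ; tail

CYCLES = 11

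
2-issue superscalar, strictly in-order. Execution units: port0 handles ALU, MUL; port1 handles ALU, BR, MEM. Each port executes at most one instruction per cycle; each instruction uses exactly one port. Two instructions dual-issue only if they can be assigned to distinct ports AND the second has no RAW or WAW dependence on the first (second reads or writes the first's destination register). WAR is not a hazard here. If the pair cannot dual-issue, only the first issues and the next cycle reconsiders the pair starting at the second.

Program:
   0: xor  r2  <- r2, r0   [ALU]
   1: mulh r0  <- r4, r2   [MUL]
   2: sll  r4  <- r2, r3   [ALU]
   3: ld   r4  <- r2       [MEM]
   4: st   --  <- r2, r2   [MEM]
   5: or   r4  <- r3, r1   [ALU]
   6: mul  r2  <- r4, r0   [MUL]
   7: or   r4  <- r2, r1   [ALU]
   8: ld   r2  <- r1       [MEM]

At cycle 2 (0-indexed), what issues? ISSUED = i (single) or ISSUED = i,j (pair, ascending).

ISSUED = 3

#0 head=0: xor.ALU i0 RAW r2
#1 head=1: mulh.MUL/sll.ALU i1/i2 dual
#2 head=3: ld.MEM i3 no-port MEM/MEM
#3 head=4: st.MEM/or.ALU i4/i5 dual
#4 head=6: mul.MUL i6 RAW r2
#5 head=7: or.ALU/ld.MEM i7/i8 dual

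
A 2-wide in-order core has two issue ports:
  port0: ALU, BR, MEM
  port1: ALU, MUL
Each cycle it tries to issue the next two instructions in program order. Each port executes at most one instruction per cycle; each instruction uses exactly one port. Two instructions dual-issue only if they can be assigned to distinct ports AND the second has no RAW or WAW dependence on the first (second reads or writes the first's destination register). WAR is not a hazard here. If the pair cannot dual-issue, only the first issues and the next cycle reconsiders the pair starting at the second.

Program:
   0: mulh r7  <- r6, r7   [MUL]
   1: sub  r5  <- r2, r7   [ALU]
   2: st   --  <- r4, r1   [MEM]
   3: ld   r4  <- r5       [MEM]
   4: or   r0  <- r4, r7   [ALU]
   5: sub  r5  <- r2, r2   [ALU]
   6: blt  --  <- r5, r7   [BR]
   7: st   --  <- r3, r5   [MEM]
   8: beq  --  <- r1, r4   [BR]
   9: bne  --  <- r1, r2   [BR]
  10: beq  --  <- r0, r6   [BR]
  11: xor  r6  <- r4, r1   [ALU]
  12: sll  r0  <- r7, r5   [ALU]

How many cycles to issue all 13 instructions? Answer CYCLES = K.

CYCLES = 10

c0: i0 mulh.MUL  RAW r7
c1: i1&i2 sub.ALU+st.MEM  2-wide
c2: i3 ld.MEM  RAW r4
c3: i4&i5 or.ALU+sub.ALU  2-wide
c4: i6 blt.BR  no-port BR/MEM
c5: i7 st.MEM  no-port MEM/BR
c6: i8 beq.BR  no-port BR/BR
c7: i9 bne.BR  no-port BR/BR
c8: i10&i11 beq.BR+xor.ALU  2-wide
c9: i12 sll.ALU  tail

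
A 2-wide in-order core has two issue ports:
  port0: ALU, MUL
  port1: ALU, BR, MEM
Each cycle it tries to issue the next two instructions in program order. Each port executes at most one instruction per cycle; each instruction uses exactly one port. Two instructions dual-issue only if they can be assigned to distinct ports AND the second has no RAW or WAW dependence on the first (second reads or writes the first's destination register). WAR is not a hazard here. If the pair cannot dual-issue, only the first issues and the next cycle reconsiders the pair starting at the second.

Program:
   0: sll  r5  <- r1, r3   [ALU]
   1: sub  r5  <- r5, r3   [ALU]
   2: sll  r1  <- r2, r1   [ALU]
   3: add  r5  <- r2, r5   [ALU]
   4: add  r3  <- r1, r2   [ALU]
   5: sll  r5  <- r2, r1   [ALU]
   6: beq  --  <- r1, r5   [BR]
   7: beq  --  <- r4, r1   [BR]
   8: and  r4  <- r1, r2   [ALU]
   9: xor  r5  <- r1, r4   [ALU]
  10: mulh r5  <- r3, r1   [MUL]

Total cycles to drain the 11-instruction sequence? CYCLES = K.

CYCLES = 8

  cy0 -> i0 (sll) RAW+WAW r5
  cy1 -> i1&i2 (sub+sll) dual
  cy2 -> i3&i4 (add+add) dual
  cy3 -> i5 (sll) RAW r5
  cy4 -> i6 (beq) no-port BR/BR
  cy5 -> i7&i8 (beq+and) dual
  cy6 -> i9 (xor) WAW r5
  cy7 -> i10 (mulh) tail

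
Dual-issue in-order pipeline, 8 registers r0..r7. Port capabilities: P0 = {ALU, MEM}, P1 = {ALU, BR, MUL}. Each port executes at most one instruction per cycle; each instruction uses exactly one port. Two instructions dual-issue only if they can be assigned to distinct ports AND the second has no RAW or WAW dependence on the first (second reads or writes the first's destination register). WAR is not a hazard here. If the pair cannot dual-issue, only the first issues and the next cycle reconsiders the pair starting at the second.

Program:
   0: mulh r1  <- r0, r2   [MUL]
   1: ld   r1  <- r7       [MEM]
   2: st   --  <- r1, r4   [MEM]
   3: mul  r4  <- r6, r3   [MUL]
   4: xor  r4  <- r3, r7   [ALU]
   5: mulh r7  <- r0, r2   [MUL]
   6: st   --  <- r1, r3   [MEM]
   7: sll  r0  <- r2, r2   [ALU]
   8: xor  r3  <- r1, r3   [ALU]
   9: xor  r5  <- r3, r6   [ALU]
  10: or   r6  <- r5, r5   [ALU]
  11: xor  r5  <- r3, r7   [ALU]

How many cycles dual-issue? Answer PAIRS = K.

#0 head=0: mulh.MUL i0 WAW r1
#1 head=1: ld.MEM i1 no-port MEM/MEM
#2 head=2: st.MEM;mul.MUL i2/i3 dual
#3 head=4: xor.ALU;mulh.MUL i4/i5 dual
#4 head=6: st.MEM;sll.ALU i6/i7 dual
#5 head=8: xor.ALU i8 RAW r3
#6 head=9: xor.ALU i9 RAW r5
#7 head=10: or.ALU;xor.ALU i10/i11 dual

PAIRS = 4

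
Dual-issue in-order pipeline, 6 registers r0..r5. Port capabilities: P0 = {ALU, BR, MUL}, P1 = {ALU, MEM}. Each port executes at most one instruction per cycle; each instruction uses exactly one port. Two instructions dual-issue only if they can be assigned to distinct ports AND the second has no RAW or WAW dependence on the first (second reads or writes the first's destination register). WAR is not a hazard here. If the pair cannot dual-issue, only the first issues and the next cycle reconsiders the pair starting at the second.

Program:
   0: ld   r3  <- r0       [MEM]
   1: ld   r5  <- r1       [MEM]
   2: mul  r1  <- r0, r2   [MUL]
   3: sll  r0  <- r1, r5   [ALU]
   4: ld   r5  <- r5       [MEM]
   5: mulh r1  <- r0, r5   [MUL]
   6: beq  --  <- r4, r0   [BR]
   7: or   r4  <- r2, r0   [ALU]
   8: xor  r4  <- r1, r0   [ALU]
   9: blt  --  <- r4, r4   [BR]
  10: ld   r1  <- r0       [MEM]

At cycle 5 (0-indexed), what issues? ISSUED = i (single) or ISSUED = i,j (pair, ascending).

t=0 i0:ld ; no-port MEM/MEM
t=1 i1+i2:ld/mul ; pair
t=2 i3+i4:sll/ld ; pair
t=3 i5:mulh ; no-port MUL/BR
t=4 i6+i7:beq/or ; pair
t=5 i8:xor ; RAW r4
t=6 i9+i10:blt/ld ; pair

ISSUED = 8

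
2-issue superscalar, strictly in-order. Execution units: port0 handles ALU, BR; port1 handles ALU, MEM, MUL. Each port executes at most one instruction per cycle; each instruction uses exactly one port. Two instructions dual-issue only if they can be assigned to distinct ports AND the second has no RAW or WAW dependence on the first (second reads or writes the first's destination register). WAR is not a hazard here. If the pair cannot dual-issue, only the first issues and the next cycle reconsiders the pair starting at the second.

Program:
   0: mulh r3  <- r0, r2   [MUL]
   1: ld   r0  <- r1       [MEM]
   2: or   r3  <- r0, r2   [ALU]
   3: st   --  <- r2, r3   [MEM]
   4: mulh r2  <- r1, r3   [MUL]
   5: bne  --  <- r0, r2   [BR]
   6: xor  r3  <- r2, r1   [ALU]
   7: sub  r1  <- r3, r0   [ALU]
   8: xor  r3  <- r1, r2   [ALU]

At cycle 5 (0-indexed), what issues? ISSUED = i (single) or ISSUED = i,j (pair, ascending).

  cy0 -> i0 (mulh) no-port MUL/MEM
  cy1 -> i1 (ld) RAW r0
  cy2 -> i2 (or) RAW r3
  cy3 -> i3 (st) no-port MEM/MUL
  cy4 -> i4 (mulh) RAW r2
  cy5 -> i5+i6 (bne;xor) dual
  cy6 -> i7 (sub) RAW r1
  cy7 -> i8 (xor) tail

ISSUED = 5,6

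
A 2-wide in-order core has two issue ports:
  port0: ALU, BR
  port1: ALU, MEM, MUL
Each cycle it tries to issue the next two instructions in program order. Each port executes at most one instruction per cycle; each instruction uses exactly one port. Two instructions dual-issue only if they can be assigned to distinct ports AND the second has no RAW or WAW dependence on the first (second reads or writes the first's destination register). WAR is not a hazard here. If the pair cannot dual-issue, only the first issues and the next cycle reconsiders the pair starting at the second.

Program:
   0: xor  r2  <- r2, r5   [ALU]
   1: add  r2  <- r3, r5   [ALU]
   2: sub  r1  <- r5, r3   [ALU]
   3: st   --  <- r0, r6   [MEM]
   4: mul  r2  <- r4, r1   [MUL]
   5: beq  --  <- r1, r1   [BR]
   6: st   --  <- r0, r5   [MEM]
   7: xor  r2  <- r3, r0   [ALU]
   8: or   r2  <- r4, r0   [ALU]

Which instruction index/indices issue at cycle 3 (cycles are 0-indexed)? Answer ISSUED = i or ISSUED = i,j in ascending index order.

ISSUED = 4,5

#0 head=0: xor i0 WAW r2
#1 head=1: add;sub i1/i2 dual
#2 head=3: st i3 no-port MEM/MUL
#3 head=4: mul;beq i4/i5 dual
#4 head=6: st;xor i6/i7 dual
#5 head=8: or i8 tail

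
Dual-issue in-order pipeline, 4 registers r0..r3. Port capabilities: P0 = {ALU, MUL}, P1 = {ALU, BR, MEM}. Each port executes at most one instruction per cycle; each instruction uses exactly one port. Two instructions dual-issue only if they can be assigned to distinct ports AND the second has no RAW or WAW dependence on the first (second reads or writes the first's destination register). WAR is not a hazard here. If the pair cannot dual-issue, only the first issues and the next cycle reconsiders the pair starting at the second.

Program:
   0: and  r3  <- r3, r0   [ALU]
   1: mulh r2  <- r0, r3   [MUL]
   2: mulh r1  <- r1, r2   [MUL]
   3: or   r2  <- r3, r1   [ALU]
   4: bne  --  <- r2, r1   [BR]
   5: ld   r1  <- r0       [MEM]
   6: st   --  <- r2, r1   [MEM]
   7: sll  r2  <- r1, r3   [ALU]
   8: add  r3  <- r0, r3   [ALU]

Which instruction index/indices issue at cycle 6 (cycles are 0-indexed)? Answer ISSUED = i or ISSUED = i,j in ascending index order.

[0] i0  and  -- RAW r3
[1] i1  mulh  -- no-port MUL/MUL
[2] i2  mulh  -- RAW r1
[3] i3  or  -- RAW r2
[4] i4  bne  -- no-port BR/MEM
[5] i5  ld  -- no-port MEM/MEM
[6] i6,i7  st sll  -- pair
[7] i8  add  -- tail

ISSUED = 6,7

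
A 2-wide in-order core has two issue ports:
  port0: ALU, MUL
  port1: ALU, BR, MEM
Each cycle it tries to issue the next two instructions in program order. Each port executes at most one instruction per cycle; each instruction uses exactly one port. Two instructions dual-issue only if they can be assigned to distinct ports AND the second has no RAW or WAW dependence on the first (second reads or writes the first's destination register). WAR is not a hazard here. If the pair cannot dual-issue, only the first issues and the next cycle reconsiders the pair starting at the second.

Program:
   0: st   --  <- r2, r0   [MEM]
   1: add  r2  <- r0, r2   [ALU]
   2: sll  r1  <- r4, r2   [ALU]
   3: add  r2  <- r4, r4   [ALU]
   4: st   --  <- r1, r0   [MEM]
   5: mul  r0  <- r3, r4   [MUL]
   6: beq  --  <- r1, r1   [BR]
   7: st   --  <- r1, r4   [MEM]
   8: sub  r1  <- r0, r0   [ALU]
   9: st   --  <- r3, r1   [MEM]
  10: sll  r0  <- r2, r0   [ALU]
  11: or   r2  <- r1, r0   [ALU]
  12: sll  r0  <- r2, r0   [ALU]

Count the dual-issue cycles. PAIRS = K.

PAIRS = 5

0. st add @i0&i1  | 2-wide
1. sll add @i2&i3  | 2-wide
2. st mul @i4&i5  | 2-wide
3. beq @i6  | no-port BR/MEM
4. st sub @i7&i8  | 2-wide
5. st sll @i9&i10  | 2-wide
6. or @i11  | RAW r2
7. sll @i12  | tail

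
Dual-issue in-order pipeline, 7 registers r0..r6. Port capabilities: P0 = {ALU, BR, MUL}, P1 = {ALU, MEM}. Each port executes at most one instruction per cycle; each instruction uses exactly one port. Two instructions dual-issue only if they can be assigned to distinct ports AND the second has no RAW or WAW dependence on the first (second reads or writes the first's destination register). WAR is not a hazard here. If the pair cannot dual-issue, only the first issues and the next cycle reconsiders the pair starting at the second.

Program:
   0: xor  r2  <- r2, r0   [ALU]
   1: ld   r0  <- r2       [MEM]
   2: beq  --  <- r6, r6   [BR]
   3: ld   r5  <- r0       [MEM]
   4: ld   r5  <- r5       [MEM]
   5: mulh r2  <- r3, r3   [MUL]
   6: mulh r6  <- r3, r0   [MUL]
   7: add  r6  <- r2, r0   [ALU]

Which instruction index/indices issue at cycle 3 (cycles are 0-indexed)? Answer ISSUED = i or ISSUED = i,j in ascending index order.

ISSUED = 4,5

c0: i0 xor.ALU  RAW r2
c1: i1/i2 ld.MEM;beq.BR  pair
c2: i3 ld.MEM  no-port MEM/MEM
c3: i4/i5 ld.MEM;mulh.MUL  pair
c4: i6 mulh.MUL  WAW r6
c5: i7 add.ALU  tail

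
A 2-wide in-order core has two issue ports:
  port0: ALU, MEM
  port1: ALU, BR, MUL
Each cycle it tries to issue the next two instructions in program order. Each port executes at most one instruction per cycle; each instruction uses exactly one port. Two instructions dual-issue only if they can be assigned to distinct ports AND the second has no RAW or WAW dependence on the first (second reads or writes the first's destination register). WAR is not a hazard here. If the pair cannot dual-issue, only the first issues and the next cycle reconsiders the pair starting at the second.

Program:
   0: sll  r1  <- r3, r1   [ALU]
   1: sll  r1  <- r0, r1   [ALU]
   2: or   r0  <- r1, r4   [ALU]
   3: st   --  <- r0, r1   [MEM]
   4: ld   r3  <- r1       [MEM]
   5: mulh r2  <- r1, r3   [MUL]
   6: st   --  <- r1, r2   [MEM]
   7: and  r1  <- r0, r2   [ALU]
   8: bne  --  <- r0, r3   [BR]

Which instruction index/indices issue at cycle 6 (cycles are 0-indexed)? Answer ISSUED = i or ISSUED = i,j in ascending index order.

ISSUED = 6,7

[0] i0  sll  -- RAW+WAW r1
[1] i1  sll  -- RAW r1
[2] i2  or  -- RAW r0
[3] i3  st  -- no-port MEM/MEM
[4] i4  ld  -- RAW r3
[5] i5  mulh  -- RAW r2
[6] i6&i7  st+and  -- dual
[7] i8  bne  -- tail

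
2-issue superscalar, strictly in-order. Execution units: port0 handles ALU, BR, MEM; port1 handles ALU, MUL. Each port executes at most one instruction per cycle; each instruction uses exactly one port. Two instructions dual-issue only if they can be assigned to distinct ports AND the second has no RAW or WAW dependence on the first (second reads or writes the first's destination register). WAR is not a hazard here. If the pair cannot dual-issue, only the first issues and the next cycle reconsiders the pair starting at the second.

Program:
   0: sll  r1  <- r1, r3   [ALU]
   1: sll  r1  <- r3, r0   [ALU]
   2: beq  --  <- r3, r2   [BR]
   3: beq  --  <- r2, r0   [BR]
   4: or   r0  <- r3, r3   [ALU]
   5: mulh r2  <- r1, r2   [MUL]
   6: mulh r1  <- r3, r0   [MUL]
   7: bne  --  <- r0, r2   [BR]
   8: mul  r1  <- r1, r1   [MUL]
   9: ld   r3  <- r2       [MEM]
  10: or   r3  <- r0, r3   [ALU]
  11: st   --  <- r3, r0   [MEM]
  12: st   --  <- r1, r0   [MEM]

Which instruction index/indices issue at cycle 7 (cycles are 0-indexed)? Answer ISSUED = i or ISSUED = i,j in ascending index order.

ISSUED = 11

c0: i0 sll.ALU  WAW r1
c1: i1&i2 sll.ALU/beq.BR  pair
c2: i3&i4 beq.BR/or.ALU  pair
c3: i5 mulh.MUL  no-port MUL/MUL
c4: i6&i7 mulh.MUL/bne.BR  pair
c5: i8&i9 mul.MUL/ld.MEM  pair
c6: i10 or.ALU  RAW r3
c7: i11 st.MEM  no-port MEM/MEM
c8: i12 st.MEM  tail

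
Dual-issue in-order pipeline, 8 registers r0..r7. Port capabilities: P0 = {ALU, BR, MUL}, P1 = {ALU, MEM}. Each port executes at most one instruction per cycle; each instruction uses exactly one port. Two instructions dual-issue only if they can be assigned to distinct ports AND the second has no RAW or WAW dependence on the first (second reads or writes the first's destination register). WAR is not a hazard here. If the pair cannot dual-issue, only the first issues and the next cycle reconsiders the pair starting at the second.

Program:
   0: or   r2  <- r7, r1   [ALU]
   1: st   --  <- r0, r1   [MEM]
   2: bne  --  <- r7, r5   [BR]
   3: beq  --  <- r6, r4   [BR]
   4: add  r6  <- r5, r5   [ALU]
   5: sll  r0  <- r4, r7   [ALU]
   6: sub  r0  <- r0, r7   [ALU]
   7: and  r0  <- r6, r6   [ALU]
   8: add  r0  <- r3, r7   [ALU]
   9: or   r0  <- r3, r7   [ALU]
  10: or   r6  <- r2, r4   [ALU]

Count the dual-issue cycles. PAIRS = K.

t=0 i0&i1:or.ALU+st.MEM ; 2-wide
t=1 i2:bne.BR ; no-port BR/BR
t=2 i3&i4:beq.BR+add.ALU ; 2-wide
t=3 i5:sll.ALU ; RAW+WAW r0
t=4 i6:sub.ALU ; WAW r0
t=5 i7:and.ALU ; WAW r0
t=6 i8:add.ALU ; WAW r0
t=7 i9&i10:or.ALU+or.ALU ; 2-wide

PAIRS = 3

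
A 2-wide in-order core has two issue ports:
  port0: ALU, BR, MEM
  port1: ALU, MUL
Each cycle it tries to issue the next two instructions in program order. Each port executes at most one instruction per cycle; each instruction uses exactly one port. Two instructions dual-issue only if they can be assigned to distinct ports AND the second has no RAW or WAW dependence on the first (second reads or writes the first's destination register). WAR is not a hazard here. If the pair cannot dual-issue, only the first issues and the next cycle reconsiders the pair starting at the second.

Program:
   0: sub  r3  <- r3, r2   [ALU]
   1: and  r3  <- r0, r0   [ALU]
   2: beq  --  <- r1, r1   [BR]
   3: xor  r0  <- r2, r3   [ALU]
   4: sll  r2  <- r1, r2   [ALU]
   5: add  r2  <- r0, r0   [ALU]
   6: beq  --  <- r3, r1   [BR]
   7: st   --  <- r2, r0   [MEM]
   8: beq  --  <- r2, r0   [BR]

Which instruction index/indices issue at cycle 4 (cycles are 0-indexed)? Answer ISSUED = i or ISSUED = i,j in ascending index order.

ISSUED = 7

t=0 i0:sub.ALU ; WAW r3
t=1 i1/i2:and.ALU beq.BR ; 2-wide
t=2 i3/i4:xor.ALU sll.ALU ; 2-wide
t=3 i5/i6:add.ALU beq.BR ; 2-wide
t=4 i7:st.MEM ; no-port MEM/BR
t=5 i8:beq.BR ; tail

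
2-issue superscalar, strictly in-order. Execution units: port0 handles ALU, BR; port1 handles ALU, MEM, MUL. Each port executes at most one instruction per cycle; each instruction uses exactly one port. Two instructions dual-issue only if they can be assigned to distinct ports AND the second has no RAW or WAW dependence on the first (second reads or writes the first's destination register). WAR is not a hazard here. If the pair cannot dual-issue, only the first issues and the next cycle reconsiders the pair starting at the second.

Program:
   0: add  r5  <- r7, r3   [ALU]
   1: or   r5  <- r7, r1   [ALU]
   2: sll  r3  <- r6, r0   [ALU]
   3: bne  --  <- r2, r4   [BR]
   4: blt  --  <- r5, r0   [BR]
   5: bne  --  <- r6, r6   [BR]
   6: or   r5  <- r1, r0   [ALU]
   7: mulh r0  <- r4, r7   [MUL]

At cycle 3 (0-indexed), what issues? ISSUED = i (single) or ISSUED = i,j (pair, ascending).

[0] i0  add.ALU  -- WAW r5
[1] i1+i2  or.ALU;sll.ALU  -- pair
[2] i3  bne.BR  -- no-port BR/BR
[3] i4  blt.BR  -- no-port BR/BR
[4] i5+i6  bne.BR;or.ALU  -- pair
[5] i7  mulh.MUL  -- tail

ISSUED = 4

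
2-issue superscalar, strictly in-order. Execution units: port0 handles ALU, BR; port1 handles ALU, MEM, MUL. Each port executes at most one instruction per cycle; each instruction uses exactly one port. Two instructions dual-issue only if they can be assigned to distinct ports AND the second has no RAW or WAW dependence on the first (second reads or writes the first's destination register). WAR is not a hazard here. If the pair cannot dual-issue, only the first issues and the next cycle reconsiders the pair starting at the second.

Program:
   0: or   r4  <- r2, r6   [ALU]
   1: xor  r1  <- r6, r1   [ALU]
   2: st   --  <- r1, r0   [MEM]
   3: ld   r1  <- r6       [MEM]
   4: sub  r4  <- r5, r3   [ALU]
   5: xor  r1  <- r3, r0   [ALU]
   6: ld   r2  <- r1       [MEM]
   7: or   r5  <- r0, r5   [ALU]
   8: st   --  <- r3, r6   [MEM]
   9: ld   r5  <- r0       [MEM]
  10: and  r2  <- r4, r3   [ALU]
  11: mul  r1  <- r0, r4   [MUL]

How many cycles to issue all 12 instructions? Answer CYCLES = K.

[0] i0/i1  or+xor  -- dual
[1] i2  st  -- no-port MEM/MEM
[2] i3/i4  ld+sub  -- dual
[3] i5  xor  -- RAW r1
[4] i6/i7  ld+or  -- dual
[5] i8  st  -- no-port MEM/MEM
[6] i9/i10  ld+and  -- dual
[7] i11  mul  -- tail

CYCLES = 8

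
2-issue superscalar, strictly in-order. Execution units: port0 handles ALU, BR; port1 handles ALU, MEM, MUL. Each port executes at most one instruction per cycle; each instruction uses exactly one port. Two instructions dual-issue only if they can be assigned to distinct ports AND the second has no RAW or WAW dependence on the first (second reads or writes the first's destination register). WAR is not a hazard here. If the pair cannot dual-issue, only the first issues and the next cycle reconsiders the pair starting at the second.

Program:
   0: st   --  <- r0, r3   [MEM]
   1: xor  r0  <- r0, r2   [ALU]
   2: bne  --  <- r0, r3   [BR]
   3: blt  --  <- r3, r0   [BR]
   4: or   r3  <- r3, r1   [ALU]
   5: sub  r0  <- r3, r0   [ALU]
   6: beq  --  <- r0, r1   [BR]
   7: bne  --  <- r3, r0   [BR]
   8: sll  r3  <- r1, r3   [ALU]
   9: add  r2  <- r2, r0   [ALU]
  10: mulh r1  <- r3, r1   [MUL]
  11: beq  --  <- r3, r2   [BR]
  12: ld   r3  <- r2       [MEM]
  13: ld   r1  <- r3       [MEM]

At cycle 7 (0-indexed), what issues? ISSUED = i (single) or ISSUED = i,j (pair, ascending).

ISSUED = 11,12

#0 head=0: st/xor i0&i1 2-wide
#1 head=2: bne i2 no-port BR/BR
#2 head=3: blt/or i3&i4 2-wide
#3 head=5: sub i5 RAW r0
#4 head=6: beq i6 no-port BR/BR
#5 head=7: bne/sll i7&i8 2-wide
#6 head=9: add/mulh i9&i10 2-wide
#7 head=11: beq/ld i11&i12 2-wide
#8 head=13: ld i13 tail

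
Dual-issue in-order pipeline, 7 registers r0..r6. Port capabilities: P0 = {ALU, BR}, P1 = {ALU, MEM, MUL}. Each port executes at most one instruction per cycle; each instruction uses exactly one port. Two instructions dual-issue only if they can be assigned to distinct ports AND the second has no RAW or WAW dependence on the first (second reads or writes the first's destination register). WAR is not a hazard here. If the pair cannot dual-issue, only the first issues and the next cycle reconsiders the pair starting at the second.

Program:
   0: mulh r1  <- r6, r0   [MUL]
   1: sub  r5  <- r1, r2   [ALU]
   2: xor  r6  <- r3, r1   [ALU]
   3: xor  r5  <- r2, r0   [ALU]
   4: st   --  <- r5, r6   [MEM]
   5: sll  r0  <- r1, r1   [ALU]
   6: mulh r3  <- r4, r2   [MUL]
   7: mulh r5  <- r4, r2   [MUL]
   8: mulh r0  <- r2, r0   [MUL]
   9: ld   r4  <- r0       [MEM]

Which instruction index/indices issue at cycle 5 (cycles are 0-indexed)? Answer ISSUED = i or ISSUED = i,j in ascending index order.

c0: i0 mulh.MUL  RAW r1
c1: i1&i2 sub.ALU+xor.ALU  2-wide
c2: i3 xor.ALU  RAW r5
c3: i4&i5 st.MEM+sll.ALU  2-wide
c4: i6 mulh.MUL  no-port MUL/MUL
c5: i7 mulh.MUL  no-port MUL/MUL
c6: i8 mulh.MUL  no-port MUL/MEM
c7: i9 ld.MEM  tail

ISSUED = 7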